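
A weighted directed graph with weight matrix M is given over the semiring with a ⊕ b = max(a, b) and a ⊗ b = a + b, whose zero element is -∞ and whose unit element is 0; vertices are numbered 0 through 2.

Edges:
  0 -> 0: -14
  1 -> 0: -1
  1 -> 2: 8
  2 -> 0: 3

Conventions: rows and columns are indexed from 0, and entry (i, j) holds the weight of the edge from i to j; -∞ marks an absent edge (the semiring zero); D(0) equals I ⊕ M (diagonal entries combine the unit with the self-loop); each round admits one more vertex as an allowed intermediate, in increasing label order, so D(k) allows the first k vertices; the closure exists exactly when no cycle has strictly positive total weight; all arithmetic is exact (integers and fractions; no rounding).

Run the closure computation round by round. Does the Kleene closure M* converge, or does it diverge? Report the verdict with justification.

D(0):
  [0, -∞, -∞]
  [-1, 0, 8]
  [3, -∞, 0]
D(1):
  [0, -∞, -∞]
  [-1, 0, 8]
  [3, -∞, 0]
D(2):
  [0, -∞, -∞]
  [-1, 0, 8]
  [3, -∞, 0]
D(3):
  [0, -∞, -∞]
  [11, 0, 8]
  [3, -∞, 0]
Key observation: every diagonal entry stays at the unit through all rounds, so no improving cycle exists.
Answer: CONVERGES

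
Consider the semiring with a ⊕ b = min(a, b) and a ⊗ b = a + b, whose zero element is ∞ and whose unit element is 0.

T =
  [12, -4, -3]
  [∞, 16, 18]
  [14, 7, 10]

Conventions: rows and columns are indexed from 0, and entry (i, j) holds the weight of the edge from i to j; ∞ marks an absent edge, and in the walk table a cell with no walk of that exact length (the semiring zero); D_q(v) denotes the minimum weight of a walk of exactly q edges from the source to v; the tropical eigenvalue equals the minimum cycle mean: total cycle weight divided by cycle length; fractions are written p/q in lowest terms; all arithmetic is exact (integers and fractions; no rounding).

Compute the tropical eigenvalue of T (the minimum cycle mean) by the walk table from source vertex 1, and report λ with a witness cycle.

q=0: [∞, 0, ∞]
q=1: [∞, 16, 18]
q=2: [32, 25, 28]
q=3: [42, 28, 29]
Optimal cycle mean attained by: cycle 0->2->0, total (-3) + 14, length 2.
Answer: λ = 11/2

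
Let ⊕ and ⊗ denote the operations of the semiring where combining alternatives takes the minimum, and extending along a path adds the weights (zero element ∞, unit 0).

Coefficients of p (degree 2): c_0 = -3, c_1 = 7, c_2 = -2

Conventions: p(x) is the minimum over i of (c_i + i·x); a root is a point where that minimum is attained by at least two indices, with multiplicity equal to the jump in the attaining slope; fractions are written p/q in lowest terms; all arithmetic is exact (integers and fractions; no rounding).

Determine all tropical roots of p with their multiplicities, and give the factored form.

hull edge (i=0, c=-3) to (i=2, c=-2): slope 1/2, span 2
Factored form: p(x) = -2 ⊗ (x ⊕ (-1/2)) ⊗ (x ⊕ (-1/2))
Answer: roots = -1/2 (mult 2)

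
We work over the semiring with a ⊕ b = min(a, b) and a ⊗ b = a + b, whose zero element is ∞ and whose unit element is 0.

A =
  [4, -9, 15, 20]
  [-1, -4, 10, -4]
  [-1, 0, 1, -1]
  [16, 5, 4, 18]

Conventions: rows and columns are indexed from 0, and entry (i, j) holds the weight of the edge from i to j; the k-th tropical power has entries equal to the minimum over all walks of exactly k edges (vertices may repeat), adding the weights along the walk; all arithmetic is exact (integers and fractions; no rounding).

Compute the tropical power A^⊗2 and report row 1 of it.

A^⊗2:
  [-10, -13, 1, -13]
  [-5, -10, 0, -8]
  [-1, -10, 2, -4]
  [3, 1, 5, 1]
Answer: row 1 of A^⊗2 = [-5, -10, 0, -8]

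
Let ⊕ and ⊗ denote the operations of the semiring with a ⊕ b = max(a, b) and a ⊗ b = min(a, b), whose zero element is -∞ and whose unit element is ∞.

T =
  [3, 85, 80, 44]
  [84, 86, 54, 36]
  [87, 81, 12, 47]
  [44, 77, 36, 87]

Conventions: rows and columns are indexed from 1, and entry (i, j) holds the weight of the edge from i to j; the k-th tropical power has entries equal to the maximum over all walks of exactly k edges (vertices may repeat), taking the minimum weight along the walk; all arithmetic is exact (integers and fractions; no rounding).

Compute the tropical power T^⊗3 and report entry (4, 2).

T^⊗2:
  [84, 85, 54, 47]
  [84, 86, 80, 47]
  [81, 85, 80, 47]
  [77, 77, 54, 87]
T^⊗3:
  [84, 85, 80, 47]
  [84, 86, 80, 47]
  [84, 85, 80, 47]
  [77, 77, 77, 87]
Key observation: the optimum is the walk 4->2->2->2, with weight 77 min 86 min 86 = 77.
Optimal value attained by: walk 4->2->2->2.
Answer: (T^⊗3)[4][2] = 77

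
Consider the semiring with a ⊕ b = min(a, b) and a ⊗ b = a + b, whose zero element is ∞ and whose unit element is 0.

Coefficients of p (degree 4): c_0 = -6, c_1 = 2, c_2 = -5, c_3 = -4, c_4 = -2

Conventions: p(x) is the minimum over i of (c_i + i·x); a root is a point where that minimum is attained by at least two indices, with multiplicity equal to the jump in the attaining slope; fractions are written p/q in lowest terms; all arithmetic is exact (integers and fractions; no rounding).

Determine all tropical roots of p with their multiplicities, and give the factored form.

hull edge (i=0, c=-6) to (i=2, c=-5): slope 1/2, span 2
hull edge (i=2, c=-5) to (i=3, c=-4): slope 1, span 1
hull edge (i=3, c=-4) to (i=4, c=-2): slope 2, span 1
Factored form: p(x) = -2 ⊗ (x ⊕ (-2)) ⊗ (x ⊕ (-1)) ⊗ (x ⊕ (-1/2)) ⊗ (x ⊕ (-1/2))
Answer: roots = -2 (mult 1), -1 (mult 1), -1/2 (mult 2)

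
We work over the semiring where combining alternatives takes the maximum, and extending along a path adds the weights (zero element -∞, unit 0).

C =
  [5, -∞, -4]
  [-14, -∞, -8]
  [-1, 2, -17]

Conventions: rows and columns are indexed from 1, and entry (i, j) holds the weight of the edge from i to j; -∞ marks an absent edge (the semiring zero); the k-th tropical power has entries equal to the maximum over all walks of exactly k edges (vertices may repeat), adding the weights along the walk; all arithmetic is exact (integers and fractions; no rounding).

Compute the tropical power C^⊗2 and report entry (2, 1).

C^⊗2:
  [10, -2, 1]
  [-9, -6, -18]
  [4, -15, -5]
Key observation: the optimum is the walk 2->1->1, with weight (-14) + 5 = -9.
Optimal value attained by: walk 2->1->1.
Answer: (C^⊗2)[2][1] = -9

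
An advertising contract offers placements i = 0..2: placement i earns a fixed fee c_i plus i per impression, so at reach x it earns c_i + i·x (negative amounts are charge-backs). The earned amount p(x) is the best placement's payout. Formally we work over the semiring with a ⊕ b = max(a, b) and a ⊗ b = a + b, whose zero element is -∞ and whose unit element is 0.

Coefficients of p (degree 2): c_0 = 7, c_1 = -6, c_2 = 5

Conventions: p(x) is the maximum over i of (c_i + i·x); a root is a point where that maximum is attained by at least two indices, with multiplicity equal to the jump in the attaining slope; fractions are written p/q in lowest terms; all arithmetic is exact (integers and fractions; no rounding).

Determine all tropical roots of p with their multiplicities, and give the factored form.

hull edge (i=0, c=7) to (i=2, c=5): slope -1, span 2
Factored form: p(x) = 5 ⊗ (x ⊕ 1) ⊗ (x ⊕ 1)
Answer: roots = 1 (mult 2)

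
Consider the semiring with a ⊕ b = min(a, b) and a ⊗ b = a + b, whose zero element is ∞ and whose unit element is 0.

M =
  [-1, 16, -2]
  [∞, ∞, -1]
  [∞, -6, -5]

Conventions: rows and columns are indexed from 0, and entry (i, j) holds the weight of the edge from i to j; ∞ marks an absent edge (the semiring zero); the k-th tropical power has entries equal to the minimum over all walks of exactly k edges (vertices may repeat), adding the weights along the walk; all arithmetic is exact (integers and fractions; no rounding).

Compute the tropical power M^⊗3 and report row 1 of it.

M^⊗2:
  [-2, -8, -7]
  [∞, -7, -6]
  [∞, -11, -10]
M^⊗3:
  [-3, -13, -12]
  [∞, -12, -11]
  [∞, -16, -15]
Answer: row 1 of M^⊗3 = [∞, -12, -11]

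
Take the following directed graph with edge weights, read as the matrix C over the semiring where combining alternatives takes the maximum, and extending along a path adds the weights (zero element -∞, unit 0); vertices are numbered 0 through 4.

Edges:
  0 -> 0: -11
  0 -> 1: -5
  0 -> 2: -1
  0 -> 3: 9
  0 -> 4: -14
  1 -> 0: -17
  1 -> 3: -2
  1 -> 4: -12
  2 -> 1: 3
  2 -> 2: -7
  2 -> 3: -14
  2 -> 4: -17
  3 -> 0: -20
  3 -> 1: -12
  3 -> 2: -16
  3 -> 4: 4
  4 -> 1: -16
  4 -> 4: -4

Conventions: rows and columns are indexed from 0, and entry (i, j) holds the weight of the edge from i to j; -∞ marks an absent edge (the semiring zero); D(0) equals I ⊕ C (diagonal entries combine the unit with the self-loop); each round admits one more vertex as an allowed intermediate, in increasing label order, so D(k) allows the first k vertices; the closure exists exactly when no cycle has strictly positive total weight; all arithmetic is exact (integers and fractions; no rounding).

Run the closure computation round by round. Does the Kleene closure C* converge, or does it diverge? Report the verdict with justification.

D(0):
  [0, -5, -1, 9, -14]
  [-17, 0, -∞, -2, -12]
  [-∞, 3, 0, -14, -17]
  [-20, -12, -16, 0, 4]
  [-∞, -16, -∞, -∞, 0]
D(1):
  [0, -5, -1, 9, -14]
  [-17, 0, -18, -2, -12]
  [-∞, 3, 0, -14, -17]
  [-20, -12, -16, 0, 4]
  [-∞, -16, -∞, -∞, 0]
D(2):
  [0, -5, -1, 9, -14]
  [-17, 0, -18, -2, -12]
  [-14, 3, 0, 1, -9]
  [-20, -12, -16, 0, 4]
  [-33, -16, -34, -18, 0]
D(3):
  [0, 2, -1, 9, -10]
  [-17, 0, -18, -2, -12]
  [-14, 3, 0, 1, -9]
  [-20, -12, -16, 0, 4]
  [-33, -16, -34, -18, 0]
D(4):
  [0, 2, -1, 9, 13]
  [-17, 0, -18, -2, 2]
  [-14, 3, 0, 1, 5]
  [-20, -12, -16, 0, 4]
  [-33, -16, -34, -18, 0]
D(5):
  [0, 2, -1, 9, 13]
  [-17, 0, -18, -2, 2]
  [-14, 3, 0, 1, 5]
  [-20, -12, -16, 0, 4]
  [-33, -16, -34, -18, 0]
Key observation: every diagonal entry stays at the unit through all rounds, so no improving cycle exists.
Answer: CONVERGES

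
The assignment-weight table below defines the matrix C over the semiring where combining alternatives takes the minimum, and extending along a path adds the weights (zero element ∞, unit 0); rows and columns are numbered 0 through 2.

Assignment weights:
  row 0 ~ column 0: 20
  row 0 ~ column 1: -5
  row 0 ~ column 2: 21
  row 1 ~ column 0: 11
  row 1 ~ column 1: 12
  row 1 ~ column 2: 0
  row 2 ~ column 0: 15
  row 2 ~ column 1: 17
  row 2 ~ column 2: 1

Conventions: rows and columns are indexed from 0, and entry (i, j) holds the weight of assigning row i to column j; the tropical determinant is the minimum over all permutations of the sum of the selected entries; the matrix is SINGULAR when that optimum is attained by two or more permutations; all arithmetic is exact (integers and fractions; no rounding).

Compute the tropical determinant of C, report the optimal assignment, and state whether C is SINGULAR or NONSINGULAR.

σ = (0, 1, 2): 20 + 12 + 1 = 33
σ = (0, 2, 1): 20 + 0 + 17 = 37
σ = (1, 0, 2): (-5) + 11 + 1 = 7
σ = (1, 2, 0): (-5) + 0 + 15 = 10
σ = (2, 0, 1): 21 + 11 + 17 = 49
σ = (2, 1, 0): 21 + 12 + 15 = 48
Optimal value attained by: σ = (1, 0, 2).
Answer: det⊕(C) = 7; verdict: NONSINGULAR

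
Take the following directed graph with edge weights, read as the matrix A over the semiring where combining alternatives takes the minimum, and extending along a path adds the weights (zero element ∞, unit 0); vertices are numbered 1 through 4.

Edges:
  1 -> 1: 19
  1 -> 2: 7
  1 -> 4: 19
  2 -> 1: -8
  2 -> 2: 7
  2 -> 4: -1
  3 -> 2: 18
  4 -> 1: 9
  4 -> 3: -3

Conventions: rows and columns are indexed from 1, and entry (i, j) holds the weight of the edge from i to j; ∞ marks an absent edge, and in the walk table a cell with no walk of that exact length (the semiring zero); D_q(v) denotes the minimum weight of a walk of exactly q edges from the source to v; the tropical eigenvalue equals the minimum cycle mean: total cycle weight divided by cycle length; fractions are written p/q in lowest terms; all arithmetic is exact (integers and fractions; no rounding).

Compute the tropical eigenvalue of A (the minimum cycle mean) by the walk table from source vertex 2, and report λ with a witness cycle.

q=0: [∞, 0, ∞, ∞]
q=1: [-8, 7, ∞, -1]
q=2: [-1, -1, -4, 6]
q=3: [-9, 6, 3, -2]
q=4: [-2, -2, -5, 5]
Optimal cycle mean attained by: cycle 1->2->1, total 7 + (-8), length 2.
Answer: λ = -1/2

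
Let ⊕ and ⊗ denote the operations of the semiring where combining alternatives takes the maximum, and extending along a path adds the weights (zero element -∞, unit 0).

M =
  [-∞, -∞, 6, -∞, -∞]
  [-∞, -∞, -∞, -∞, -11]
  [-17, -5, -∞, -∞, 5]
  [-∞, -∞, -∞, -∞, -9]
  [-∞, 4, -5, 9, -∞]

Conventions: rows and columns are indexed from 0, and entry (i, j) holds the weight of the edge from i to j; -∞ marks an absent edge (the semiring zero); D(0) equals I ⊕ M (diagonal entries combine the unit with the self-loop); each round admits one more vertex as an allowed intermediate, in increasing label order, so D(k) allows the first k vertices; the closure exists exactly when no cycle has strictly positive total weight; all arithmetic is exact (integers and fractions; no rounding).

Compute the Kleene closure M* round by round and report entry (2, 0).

D(0):
  [0, -∞, 6, -∞, -∞]
  [-∞, 0, -∞, -∞, -11]
  [-17, -5, 0, -∞, 5]
  [-∞, -∞, -∞, 0, -9]
  [-∞, 4, -5, 9, 0]
D(1):
  [0, -∞, 6, -∞, -∞]
  [-∞, 0, -∞, -∞, -11]
  [-17, -5, 0, -∞, 5]
  [-∞, -∞, -∞, 0, -9]
  [-∞, 4, -5, 9, 0]
D(2):
  [0, -∞, 6, -∞, -∞]
  [-∞, 0, -∞, -∞, -11]
  [-17, -5, 0, -∞, 5]
  [-∞, -∞, -∞, 0, -9]
  [-∞, 4, -5, 9, 0]
D(3):
  [0, 1, 6, -∞, 11]
  [-∞, 0, -∞, -∞, -11]
  [-17, -5, 0, -∞, 5]
  [-∞, -∞, -∞, 0, -9]
  [-22, 4, -5, 9, 0]
D(4):
  [0, 1, 6, -∞, 11]
  [-∞, 0, -∞, -∞, -11]
  [-17, -5, 0, -∞, 5]
  [-∞, -∞, -∞, 0, -9]
  [-22, 4, -5, 9, 0]
D(5):
  [0, 15, 6, 20, 11]
  [-33, 0, -16, -2, -11]
  [-17, 9, 0, 14, 5]
  [-31, -5, -14, 0, -9]
  [-22, 4, -5, 9, 0]
Answer: M*[2][0] = -17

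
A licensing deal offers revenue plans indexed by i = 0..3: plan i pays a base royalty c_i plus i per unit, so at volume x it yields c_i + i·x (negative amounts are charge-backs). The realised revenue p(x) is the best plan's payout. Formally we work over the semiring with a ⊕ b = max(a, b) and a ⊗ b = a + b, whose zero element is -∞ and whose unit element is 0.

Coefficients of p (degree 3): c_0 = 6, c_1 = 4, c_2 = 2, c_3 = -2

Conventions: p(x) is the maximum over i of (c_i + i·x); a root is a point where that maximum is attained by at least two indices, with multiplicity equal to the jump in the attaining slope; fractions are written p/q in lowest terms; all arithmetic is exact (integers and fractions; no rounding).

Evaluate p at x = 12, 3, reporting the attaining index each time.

p(12) = max(6+0·12=6, 4+1·12=16, 2+2·12=26, -2+3·12=34) = 34 (attained by i=3)
p(3) = max(6+0·3=6, 4+1·3=7, 2+2·3=8, -2+3·3=7) = 8 (attained by i=2)
Answer: p(12) = 34; p(3) = 8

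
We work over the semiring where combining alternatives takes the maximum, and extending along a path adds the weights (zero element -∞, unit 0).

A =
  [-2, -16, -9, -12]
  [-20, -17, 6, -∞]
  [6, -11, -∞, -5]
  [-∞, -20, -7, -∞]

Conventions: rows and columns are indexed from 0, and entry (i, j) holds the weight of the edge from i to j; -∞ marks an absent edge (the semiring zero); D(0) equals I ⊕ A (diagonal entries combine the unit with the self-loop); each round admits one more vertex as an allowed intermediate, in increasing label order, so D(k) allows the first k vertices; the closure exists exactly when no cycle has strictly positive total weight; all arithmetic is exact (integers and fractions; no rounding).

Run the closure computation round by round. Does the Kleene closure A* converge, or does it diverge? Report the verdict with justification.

D(0):
  [0, -16, -9, -12]
  [-20, 0, 6, -∞]
  [6, -11, 0, -5]
  [-∞, -20, -7, 0]
D(1):
  [0, -16, -9, -12]
  [-20, 0, 6, -32]
  [6, -10, 0, -5]
  [-∞, -20, -7, 0]
D(2):
  [0, -16, -9, -12]
  [-20, 0, 6, -32]
  [6, -10, 0, -5]
  [-40, -20, -7, 0]
D(3):
  [0, -16, -9, -12]
  [12, 0, 6, 1]
  [6, -10, 0, -5]
  [-1, -17, -7, 0]
D(4):
  [0, -16, -9, -12]
  [12, 0, 6, 1]
  [6, -10, 0, -5]
  [-1, -17, -7, 0]
Key observation: every diagonal entry stays at the unit through all rounds, so no improving cycle exists.
Answer: CONVERGES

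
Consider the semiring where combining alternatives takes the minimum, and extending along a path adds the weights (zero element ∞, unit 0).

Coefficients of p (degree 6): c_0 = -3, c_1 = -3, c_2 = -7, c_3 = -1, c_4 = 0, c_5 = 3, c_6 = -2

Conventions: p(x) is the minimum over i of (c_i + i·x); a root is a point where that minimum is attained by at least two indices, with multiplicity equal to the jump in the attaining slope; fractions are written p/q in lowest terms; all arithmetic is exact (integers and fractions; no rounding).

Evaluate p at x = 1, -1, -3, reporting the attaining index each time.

p(1) = min(-3+0·1=-3, -3+1·1=-2, -7+2·1=-5, -1+3·1=2, 0+4·1=4, 3+5·1=8, -2+6·1=4) = -5 (attained by i=2)
p(-1) = min(-3+0·(-1)=-3, -3+1·(-1)=-4, -7+2·(-1)=-9, -1+3·(-1)=-4, 0+4·(-1)=-4, 3+5·(-1)=-2, -2+6·(-1)=-8) = -9 (attained by i=2)
p(-3) = min(-3+0·(-3)=-3, -3+1·(-3)=-6, -7+2·(-3)=-13, -1+3·(-3)=-10, 0+4·(-3)=-12, 3+5·(-3)=-12, -2+6·(-3)=-20) = -20 (attained by i=6)
Answer: p(1) = -5; p(-1) = -9; p(-3) = -20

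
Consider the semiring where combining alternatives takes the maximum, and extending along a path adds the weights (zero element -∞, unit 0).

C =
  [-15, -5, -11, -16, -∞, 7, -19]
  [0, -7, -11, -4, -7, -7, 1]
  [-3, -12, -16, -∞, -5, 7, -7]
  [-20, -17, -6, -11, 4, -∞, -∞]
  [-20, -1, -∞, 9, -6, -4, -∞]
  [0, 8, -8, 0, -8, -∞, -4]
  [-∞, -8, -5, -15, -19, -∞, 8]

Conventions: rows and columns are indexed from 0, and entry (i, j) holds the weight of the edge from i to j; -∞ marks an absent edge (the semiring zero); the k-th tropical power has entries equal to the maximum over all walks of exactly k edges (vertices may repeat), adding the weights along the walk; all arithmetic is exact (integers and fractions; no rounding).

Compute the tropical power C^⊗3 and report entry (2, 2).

C^⊗2:
  [7, 15, -1, 7, -1, -4, 3]
  [-7, 1, -4, 2, 0, 7, 9]
  [7, 15, -1, 7, -1, 4, 3]
  [-9, 3, -17, 13, -2, 1, -13]
  [-1, 4, 3, 3, 13, -8, 0]
  [8, 1, -3, 4, 4, 7, 9]
  [-8, 0, 3, -7, -10, 2, 16]
C^⊗3:
  [15, 8, 4, 11, 11, 14, 16]
  [7, 15, 4, 9, 6, 3, 17]
  [15, 12, 4, 11, 11, 14, 16]
  [3, 9, 7, 7, 17, -2, 4]
  [4, 12, -3, 22, 7, 10, 8]
  [7, 15, 4, 13, 8, 15, 17]
  [2, 10, 11, 2, -2, 10, 24]
Key observation: the optimum is the walk 2->5->1->2, with weight 7 + 8 + (-11) = 4.
Optimal value attained by: walk 2->5->1->2.
Answer: (C^⊗3)[2][2] = 4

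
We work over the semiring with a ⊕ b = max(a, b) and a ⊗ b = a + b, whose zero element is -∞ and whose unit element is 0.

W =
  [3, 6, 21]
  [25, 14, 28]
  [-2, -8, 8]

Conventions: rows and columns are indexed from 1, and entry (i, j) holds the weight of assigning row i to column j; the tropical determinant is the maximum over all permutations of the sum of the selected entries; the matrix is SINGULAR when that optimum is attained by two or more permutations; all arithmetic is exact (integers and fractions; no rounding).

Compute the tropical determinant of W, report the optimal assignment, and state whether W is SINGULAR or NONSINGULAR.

σ = (1, 2, 3): 3 + 14 + 8 = 25
σ = (1, 3, 2): 3 + 28 + (-8) = 23
σ = (2, 1, 3): 6 + 25 + 8 = 39
σ = (2, 3, 1): 6 + 28 + (-2) = 32
σ = (3, 1, 2): 21 + 25 + (-8) = 38
σ = (3, 2, 1): 21 + 14 + (-2) = 33
Optimal value attained by: σ = (2, 1, 3).
Answer: det⊕(W) = 39; verdict: NONSINGULAR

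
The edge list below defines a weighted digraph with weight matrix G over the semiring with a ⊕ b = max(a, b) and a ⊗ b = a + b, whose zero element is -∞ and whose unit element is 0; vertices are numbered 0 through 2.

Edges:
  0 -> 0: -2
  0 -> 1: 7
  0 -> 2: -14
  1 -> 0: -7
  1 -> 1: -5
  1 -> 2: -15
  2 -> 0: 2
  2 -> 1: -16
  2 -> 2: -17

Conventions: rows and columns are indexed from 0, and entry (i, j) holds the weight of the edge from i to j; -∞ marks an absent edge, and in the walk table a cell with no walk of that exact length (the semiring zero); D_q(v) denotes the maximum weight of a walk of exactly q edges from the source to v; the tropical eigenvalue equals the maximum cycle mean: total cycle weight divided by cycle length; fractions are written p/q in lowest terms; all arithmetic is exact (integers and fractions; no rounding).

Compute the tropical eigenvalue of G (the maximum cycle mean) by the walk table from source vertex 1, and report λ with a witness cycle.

q=0: [-∞, 0, -∞]
q=1: [-7, -5, -15]
q=2: [-9, 0, -20]
q=3: [-7, -2, -15]
Optimal cycle mean attained by: cycle 0->1->0, total 7 + (-7), length 2.
Answer: λ = 0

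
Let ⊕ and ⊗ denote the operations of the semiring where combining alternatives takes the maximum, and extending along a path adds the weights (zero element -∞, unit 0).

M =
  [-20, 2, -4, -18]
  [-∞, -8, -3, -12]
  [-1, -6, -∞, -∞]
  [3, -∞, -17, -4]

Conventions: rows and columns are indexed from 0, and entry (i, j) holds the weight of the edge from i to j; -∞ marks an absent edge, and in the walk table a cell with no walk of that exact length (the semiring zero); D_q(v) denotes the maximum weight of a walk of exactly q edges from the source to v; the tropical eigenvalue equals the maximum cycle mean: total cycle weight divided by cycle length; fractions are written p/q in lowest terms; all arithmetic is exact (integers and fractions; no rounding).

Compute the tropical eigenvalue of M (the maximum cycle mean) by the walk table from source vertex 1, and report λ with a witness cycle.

q=0: [-∞, 0, -∞, -∞]
q=1: [-∞, -8, -3, -12]
q=2: [-4, -9, -11, -16]
q=3: [-12, -2, -8, -20]
q=4: [-9, -10, -5, -14]
Optimal cycle mean attained by: cycle 0->1->2->0, total 2 + (-3) + (-1), length 3.
Answer: λ = -2/3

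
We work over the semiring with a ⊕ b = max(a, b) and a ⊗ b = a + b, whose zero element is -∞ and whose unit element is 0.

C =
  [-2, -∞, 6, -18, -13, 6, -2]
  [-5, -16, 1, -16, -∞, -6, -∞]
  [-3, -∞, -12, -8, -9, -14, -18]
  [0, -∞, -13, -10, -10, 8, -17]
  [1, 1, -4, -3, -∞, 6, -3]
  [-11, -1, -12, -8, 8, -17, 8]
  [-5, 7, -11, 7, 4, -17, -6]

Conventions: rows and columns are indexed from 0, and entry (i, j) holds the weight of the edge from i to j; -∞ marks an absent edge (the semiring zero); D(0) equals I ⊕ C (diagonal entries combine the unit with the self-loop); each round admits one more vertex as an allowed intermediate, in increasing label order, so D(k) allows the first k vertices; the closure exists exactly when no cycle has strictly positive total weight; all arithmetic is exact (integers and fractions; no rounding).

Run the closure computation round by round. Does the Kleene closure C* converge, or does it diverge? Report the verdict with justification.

D(0):
  [0, -∞, 6, -18, -13, 6, -2]
  [-5, 0, 1, -16, -∞, -6, -∞]
  [-3, -∞, 0, -8, -9, -14, -18]
  [0, -∞, -13, 0, -10, 8, -17]
  [1, 1, -4, -3, 0, 6, -3]
  [-11, -1, -12, -8, 8, 0, 8]
  [-5, 7, -11, 7, 4, -17, 0]
Detection: at round 1, diagonal entry (2, 2) turns strictly positive.
Key observation: the cycle 2->0->2 has total weight (-3) + 6, which is strictly positive.
Answer: DIVERGES — positive cycle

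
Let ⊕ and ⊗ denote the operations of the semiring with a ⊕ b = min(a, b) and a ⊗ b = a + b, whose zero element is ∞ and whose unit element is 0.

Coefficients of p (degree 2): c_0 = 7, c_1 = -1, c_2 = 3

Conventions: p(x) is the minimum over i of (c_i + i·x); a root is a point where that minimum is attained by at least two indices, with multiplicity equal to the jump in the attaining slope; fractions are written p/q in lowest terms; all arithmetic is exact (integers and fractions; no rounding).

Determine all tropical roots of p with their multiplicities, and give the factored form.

hull edge (i=0, c=7) to (i=1, c=-1): slope -8, span 1
hull edge (i=1, c=-1) to (i=2, c=3): slope 4, span 1
Factored form: p(x) = 3 ⊗ (x ⊕ (-4)) ⊗ (x ⊕ 8)
Answer: roots = -4 (mult 1), 8 (mult 1)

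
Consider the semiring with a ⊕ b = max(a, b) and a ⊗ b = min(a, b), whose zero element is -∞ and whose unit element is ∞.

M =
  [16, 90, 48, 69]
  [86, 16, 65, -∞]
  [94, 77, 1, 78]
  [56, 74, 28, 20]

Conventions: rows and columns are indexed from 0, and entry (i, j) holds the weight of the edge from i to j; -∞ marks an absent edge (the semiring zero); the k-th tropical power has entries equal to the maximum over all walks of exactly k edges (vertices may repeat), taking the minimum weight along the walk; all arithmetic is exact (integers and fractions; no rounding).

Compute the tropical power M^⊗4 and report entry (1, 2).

M^⊗2:
  [86, 69, 65, 48]
  [65, 86, 48, 69]
  [77, 90, 65, 69]
  [74, 56, 65, 56]
M^⊗3:
  [69, 86, 65, 69]
  [86, 69, 65, 65]
  [86, 77, 65, 69]
  [65, 74, 56, 69]
M^⊗4:
  [86, 69, 65, 69]
  [69, 86, 65, 69]
  [77, 86, 65, 69]
  [74, 69, 65, 65]
Key observation: the optimum is the walk 1->0->3->1->2, with weight 86 min 69 min 74 min 65 = 65.
Optimal value attained by: walk 1->0->3->1->2.
Answer: (M^⊗4)[1][2] = 65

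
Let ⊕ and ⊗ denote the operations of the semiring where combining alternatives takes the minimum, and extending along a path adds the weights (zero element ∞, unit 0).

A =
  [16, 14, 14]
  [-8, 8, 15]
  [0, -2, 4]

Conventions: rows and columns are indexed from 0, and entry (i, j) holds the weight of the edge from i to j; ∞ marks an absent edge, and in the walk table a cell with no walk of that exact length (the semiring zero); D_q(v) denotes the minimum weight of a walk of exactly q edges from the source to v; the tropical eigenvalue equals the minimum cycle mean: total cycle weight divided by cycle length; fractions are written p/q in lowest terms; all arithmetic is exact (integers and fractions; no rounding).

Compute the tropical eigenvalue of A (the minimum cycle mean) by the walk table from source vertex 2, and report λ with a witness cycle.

q=0: [∞, ∞, 0]
q=1: [0, -2, 4]
q=2: [-10, 2, 8]
q=3: [-6, 4, 4]
Optimal cycle mean attained by: cycle 0->2->1->0, total 14 + (-2) + (-8), length 3.
Answer: λ = 4/3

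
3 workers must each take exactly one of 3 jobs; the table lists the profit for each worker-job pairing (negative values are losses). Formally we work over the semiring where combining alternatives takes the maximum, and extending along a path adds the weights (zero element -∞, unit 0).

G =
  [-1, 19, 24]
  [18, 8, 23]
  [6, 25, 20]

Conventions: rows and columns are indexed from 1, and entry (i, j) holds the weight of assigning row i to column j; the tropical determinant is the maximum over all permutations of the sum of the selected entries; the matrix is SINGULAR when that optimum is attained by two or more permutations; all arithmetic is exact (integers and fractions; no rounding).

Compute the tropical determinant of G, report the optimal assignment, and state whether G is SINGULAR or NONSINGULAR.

σ = (1, 2, 3): (-1) + 8 + 20 = 27
σ = (1, 3, 2): (-1) + 23 + 25 = 47
σ = (2, 1, 3): 19 + 18 + 20 = 57
σ = (2, 3, 1): 19 + 23 + 6 = 48
σ = (3, 1, 2): 24 + 18 + 25 = 67
σ = (3, 2, 1): 24 + 8 + 6 = 38
Optimal value attained by: σ = (3, 1, 2).
Answer: det⊕(G) = 67; verdict: NONSINGULAR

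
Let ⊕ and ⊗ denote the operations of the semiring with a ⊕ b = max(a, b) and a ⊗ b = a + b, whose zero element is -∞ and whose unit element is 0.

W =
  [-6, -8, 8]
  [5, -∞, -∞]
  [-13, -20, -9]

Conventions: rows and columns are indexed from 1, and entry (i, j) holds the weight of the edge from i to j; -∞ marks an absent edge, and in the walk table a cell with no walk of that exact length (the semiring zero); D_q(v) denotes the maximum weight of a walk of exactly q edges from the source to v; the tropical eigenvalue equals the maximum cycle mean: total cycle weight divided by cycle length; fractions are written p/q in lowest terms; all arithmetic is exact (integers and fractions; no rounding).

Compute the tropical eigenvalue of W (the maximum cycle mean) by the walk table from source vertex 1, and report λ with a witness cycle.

q=0: [0, -∞, -∞]
q=1: [-6, -8, 8]
q=2: [-3, -12, 2]
q=3: [-7, -11, 5]
Optimal cycle mean attained by: cycle 1->2->1, total (-8) + 5, length 2.
Answer: λ = -3/2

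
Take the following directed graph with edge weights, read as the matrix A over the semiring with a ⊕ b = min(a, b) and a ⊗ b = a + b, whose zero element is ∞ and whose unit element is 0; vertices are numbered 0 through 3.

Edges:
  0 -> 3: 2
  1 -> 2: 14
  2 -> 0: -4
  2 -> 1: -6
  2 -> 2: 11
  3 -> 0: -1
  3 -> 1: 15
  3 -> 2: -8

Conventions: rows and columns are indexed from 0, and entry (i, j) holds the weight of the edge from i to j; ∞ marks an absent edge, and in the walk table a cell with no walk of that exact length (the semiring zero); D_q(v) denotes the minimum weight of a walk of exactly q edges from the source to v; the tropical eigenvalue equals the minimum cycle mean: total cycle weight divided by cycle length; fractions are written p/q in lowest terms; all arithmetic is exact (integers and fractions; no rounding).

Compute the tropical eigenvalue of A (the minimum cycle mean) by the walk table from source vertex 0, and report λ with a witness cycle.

q=0: [0, ∞, ∞, ∞]
q=1: [∞, ∞, ∞, 2]
q=2: [1, 17, -6, ∞]
q=3: [-10, -12, 5, 3]
q=4: [1, -1, -5, -8]
Optimal cycle mean attained by: cycle 0->3->2->0, total 2 + (-8) + (-4), length 3.
Answer: λ = -10/3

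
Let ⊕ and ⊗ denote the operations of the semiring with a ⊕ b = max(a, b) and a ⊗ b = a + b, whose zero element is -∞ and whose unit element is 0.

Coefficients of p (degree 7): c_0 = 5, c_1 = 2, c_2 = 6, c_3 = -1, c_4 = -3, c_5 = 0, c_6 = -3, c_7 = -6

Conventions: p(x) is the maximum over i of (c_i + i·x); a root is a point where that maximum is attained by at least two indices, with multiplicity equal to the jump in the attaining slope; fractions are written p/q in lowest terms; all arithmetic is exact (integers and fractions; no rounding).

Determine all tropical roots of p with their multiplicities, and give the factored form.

hull edge (i=0, c=5) to (i=2, c=6): slope 1/2, span 2
hull edge (i=2, c=6) to (i=5, c=0): slope -2, span 3
hull edge (i=5, c=0) to (i=7, c=-6): slope -3, span 2
Factored form: p(x) = -6 ⊗ (x ⊕ (-1/2)) ⊗ (x ⊕ (-1/2)) ⊗ (x ⊕ 2) ⊗ (x ⊕ 2) ⊗ (x ⊕ 2) ⊗ (x ⊕ 3) ⊗ (x ⊕ 3)
Answer: roots = -1/2 (mult 2), 2 (mult 3), 3 (mult 2)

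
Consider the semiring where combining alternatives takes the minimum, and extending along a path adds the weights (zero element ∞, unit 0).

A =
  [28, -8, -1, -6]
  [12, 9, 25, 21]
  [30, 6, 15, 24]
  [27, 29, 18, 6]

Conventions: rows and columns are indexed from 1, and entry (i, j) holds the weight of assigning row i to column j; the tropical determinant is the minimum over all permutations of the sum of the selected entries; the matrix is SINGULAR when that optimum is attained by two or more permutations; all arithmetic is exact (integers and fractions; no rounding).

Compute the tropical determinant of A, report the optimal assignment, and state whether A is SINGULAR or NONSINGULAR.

σ = (1, 2, 3, 4): 28 + 9 + 15 + 6 = 58
σ = (1, 2, 4, 3): 28 + 9 + 24 + 18 = 79
σ = (1, 3, 2, 4): 28 + 25 + 6 + 6 = 65
σ = (1, 3, 4, 2): 28 + 25 + 24 + 29 = 106
σ = (1, 4, 2, 3): 28 + 21 + 6 + 18 = 73
σ = (1, 4, 3, 2): 28 + 21 + 15 + 29 = 93
σ = (2, 1, 3, 4): (-8) + 12 + 15 + 6 = 25
σ = (2, 1, 4, 3): (-8) + 12 + 24 + 18 = 46
σ = (2, 3, 1, 4): (-8) + 25 + 30 + 6 = 53
σ = (2, 3, 4, 1): (-8) + 25 + 24 + 27 = 68
σ = (2, 4, 1, 3): (-8) + 21 + 30 + 18 = 61
σ = (2, 4, 3, 1): (-8) + 21 + 15 + 27 = 55
σ = (3, 1, 2, 4): (-1) + 12 + 6 + 6 = 23
σ = (3, 1, 4, 2): (-1) + 12 + 24 + 29 = 64
σ = (3, 2, 1, 4): (-1) + 9 + 30 + 6 = 44
σ = (3, 2, 4, 1): (-1) + 9 + 24 + 27 = 59
σ = (3, 4, 1, 2): (-1) + 21 + 30 + 29 = 79
σ = (3, 4, 2, 1): (-1) + 21 + 6 + 27 = 53
σ = (4, 1, 2, 3): (-6) + 12 + 6 + 18 = 30
σ = (4, 1, 3, 2): (-6) + 12 + 15 + 29 = 50
σ = (4, 2, 1, 3): (-6) + 9 + 30 + 18 = 51
σ = (4, 2, 3, 1): (-6) + 9 + 15 + 27 = 45
σ = (4, 3, 1, 2): (-6) + 25 + 30 + 29 = 78
σ = (4, 3, 2, 1): (-6) + 25 + 6 + 27 = 52
Optimal value attained by: σ = (3, 1, 2, 4).
Answer: det⊕(A) = 23; verdict: NONSINGULAR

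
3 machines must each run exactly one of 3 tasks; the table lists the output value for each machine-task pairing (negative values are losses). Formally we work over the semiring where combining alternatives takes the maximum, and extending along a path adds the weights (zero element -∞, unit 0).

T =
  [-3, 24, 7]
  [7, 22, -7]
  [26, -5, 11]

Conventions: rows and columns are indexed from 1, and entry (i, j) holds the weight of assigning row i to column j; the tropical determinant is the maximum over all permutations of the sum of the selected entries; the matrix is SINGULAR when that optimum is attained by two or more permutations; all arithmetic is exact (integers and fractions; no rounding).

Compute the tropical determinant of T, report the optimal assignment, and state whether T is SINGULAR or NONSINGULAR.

σ = (1, 2, 3): (-3) + 22 + 11 = 30
σ = (1, 3, 2): (-3) + (-7) + (-5) = -15
σ = (2, 1, 3): 24 + 7 + 11 = 42
σ = (2, 3, 1): 24 + (-7) + 26 = 43
σ = (3, 1, 2): 7 + 7 + (-5) = 9
σ = (3, 2, 1): 7 + 22 + 26 = 55
Optimal value attained by: σ = (3, 2, 1).
Answer: det⊕(T) = 55; verdict: NONSINGULAR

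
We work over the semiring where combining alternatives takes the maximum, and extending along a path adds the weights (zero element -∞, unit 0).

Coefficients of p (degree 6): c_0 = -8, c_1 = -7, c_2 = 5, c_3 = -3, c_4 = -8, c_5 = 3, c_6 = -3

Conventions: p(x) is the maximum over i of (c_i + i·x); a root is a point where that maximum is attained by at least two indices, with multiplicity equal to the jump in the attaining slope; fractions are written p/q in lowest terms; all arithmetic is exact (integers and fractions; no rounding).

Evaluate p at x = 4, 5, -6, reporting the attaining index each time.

p(4) = max(-8+0·4=-8, -7+1·4=-3, 5+2·4=13, -3+3·4=9, -8+4·4=8, 3+5·4=23, -3+6·4=21) = 23 (attained by i=5)
p(5) = max(-8+0·5=-8, -7+1·5=-2, 5+2·5=15, -3+3·5=12, -8+4·5=12, 3+5·5=28, -3+6·5=27) = 28 (attained by i=5)
p(-6) = max(-8+0·(-6)=-8, -7+1·(-6)=-13, 5+2·(-6)=-7, -3+3·(-6)=-21, -8+4·(-6)=-32, 3+5·(-6)=-27, -3+6·(-6)=-39) = -7 (attained by i=2)
Answer: p(4) = 23; p(5) = 28; p(-6) = -7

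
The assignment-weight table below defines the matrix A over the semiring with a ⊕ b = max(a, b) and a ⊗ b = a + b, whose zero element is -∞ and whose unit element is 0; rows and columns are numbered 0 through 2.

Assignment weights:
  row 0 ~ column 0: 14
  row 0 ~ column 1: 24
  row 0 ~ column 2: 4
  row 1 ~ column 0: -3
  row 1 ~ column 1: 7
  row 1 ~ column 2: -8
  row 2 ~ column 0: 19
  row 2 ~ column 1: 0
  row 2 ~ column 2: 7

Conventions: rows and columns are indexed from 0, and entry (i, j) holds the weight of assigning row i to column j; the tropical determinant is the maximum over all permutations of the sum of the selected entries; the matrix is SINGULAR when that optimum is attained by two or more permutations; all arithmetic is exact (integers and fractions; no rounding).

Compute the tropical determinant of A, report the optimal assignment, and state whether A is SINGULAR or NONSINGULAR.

σ = (0, 1, 2): 14 + 7 + 7 = 28
σ = (0, 2, 1): 14 + (-8) + 0 = 6
σ = (1, 0, 2): 24 + (-3) + 7 = 28
σ = (1, 2, 0): 24 + (-8) + 19 = 35
σ = (2, 0, 1): 4 + (-3) + 0 = 1
σ = (2, 1, 0): 4 + 7 + 19 = 30
Optimal value attained by: σ = (1, 2, 0).
Answer: det⊕(A) = 35; verdict: NONSINGULAR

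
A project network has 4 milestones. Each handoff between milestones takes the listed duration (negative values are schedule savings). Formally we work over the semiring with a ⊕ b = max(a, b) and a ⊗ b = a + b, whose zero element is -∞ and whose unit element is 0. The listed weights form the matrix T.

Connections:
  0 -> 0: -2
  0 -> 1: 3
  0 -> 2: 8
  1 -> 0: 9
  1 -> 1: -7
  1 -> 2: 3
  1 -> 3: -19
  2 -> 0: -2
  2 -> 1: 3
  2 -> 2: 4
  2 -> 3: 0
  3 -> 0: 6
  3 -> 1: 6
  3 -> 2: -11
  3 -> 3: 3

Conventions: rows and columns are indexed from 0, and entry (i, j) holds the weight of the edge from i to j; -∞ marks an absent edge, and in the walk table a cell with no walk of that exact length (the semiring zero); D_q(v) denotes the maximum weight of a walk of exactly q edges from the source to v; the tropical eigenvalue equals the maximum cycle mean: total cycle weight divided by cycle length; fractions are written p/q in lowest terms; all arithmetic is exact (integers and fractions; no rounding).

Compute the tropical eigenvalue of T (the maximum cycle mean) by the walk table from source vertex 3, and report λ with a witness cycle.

q=0: [-∞, -∞, -∞, 0]
q=1: [6, 6, -11, 3]
q=2: [15, 9, 14, 6]
q=3: [18, 18, 23, 14]
q=4: [27, 26, 27, 23]
Optimal cycle mean attained by: cycle 0->2->1->0, total 8 + 3 + 9, length 3.
Answer: λ = 20/3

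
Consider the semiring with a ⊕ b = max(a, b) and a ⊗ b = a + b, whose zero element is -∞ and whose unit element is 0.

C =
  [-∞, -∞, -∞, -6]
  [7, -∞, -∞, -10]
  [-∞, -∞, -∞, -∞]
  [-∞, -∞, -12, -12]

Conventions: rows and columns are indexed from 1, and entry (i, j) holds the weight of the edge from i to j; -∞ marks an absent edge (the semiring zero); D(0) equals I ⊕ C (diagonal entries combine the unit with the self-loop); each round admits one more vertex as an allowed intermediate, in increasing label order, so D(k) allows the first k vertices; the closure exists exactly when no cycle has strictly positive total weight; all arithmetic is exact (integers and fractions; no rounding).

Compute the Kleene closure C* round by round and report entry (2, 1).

D(0):
  [0, -∞, -∞, -6]
  [7, 0, -∞, -10]
  [-∞, -∞, 0, -∞]
  [-∞, -∞, -12, 0]
D(1):
  [0, -∞, -∞, -6]
  [7, 0, -∞, 1]
  [-∞, -∞, 0, -∞]
  [-∞, -∞, -12, 0]
D(2):
  [0, -∞, -∞, -6]
  [7, 0, -∞, 1]
  [-∞, -∞, 0, -∞]
  [-∞, -∞, -12, 0]
D(3):
  [0, -∞, -∞, -6]
  [7, 0, -∞, 1]
  [-∞, -∞, 0, -∞]
  [-∞, -∞, -12, 0]
D(4):
  [0, -∞, -18, -6]
  [7, 0, -11, 1]
  [-∞, -∞, 0, -∞]
  [-∞, -∞, -12, 0]
Answer: C*[2][1] = 7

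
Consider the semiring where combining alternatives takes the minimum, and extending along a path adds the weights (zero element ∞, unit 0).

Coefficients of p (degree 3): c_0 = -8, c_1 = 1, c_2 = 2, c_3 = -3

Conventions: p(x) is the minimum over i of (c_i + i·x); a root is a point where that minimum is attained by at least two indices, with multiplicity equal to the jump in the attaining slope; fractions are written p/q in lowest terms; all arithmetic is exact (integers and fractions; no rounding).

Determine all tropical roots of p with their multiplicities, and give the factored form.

hull edge (i=0, c=-8) to (i=3, c=-3): slope 5/3, span 3
Factored form: p(x) = -3 ⊗ (x ⊕ (-5/3)) ⊗ (x ⊕ (-5/3)) ⊗ (x ⊕ (-5/3))
Answer: roots = -5/3 (mult 3)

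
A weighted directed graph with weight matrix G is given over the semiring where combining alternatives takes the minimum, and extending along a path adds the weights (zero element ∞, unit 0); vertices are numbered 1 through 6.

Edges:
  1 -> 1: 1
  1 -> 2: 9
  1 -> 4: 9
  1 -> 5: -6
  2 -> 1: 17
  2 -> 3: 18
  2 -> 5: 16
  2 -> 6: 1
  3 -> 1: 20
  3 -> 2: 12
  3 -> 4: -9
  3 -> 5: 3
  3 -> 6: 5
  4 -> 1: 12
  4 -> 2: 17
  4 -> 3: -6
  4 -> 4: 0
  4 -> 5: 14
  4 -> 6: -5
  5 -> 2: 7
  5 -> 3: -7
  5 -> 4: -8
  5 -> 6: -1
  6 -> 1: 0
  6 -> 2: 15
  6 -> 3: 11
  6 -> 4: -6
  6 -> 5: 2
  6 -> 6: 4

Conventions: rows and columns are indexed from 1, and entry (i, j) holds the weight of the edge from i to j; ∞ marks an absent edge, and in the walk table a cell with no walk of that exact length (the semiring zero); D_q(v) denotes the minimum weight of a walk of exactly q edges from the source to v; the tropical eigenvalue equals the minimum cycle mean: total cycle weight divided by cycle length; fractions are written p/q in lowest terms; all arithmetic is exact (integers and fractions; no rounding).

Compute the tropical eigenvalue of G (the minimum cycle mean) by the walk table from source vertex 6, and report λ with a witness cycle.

q=0: [∞, ∞, ∞, ∞, ∞, 0]
q=1: [0, 15, 11, -6, 2, 4]
q=2: [1, 9, -12, -6, -6, -11]
q=3: [-11, 0, -13, -21, -9, -11]
q=4: [-11, -4, -27, -22, -17, -26]
q=5: [-26, -15, -28, -36, -24, -27]
q=6: [-27, -19, -42, -37, -32, -41]
Optimal cycle mean attained by: cycle 3->4->3, total (-9) + (-6), length 2.
Answer: λ = -15/2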